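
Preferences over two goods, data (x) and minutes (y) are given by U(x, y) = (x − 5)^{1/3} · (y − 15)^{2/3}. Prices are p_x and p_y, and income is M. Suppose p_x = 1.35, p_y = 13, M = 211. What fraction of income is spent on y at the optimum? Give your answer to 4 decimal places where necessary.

After buying the subsistence bundle (5, 15), a share 1/3 of the remaining income goes to x: x* = 5 + 1/3·(M − 5p_x − 15p_y)/p_x.
Discretionary income = 211 − 5·1.35 − 15·13 = 9.25; x* = 5 + 1/3·9.25/1.35 = 7.284; y* = 15 + 2/3·9.25/13 = 15.4744.
Expenditure on y: 13·15.4744 = 201.1667; share = 0.9534.

share on y = 0.9534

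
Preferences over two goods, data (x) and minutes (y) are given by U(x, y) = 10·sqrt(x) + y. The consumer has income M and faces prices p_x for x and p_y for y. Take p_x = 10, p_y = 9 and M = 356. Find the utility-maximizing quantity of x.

Solve: √x = 5·p_y/p_x, so x*(p_x,p_y) = (5·p_y/p_x)², and y* = (M − p_x·x*)/p_y.
Plugging in: x* = (5·9/10)² = 20.25.

x* = 20.25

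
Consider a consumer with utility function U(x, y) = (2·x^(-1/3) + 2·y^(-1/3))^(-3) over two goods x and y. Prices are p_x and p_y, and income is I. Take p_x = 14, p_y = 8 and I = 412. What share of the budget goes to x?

share on x = 0.5349

MU_x ∝ 2·x^(-4/3), MU_y ∝ 2·y^(-4/3), so MRS = (y/x)^(4/3) = p_x/p_y.
Hence y/x = (p_x/p_y)^(1/(4/3)), i.e. raised to the 0.75 power.
Substitute y = (y/x)·x into the budget: x* = I/(p_x + p_y·(y/x)).
Numerically y/x = 1.521523, so x* = 412/(14 + 8·1.521523) = 15.7419 and y* = 1.521523·15.7419 = 23.9517.
Expenditure on x: 14·15.7419 = 220.3866; share = 0.5349.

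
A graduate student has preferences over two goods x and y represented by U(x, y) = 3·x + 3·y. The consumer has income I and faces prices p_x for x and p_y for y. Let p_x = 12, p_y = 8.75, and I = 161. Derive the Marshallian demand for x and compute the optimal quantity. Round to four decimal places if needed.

y gives more utility per dollar, so spend all income on y: y* = I/p_y, x* = 0.
Numerically: x* = 0, y* = 18.4.

x* = 0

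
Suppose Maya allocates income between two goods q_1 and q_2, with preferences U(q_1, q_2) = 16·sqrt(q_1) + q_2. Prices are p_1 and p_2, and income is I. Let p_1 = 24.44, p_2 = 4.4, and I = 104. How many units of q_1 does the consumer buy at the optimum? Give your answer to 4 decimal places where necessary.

q_1* = 2.0744

MU_q_1 = 8/√q_1, MU_q_2 = 1. Tangency: 8/√q_1 = p_1/p_2.
Solve: √q_1 = 8·p_2/p_1, so q_1*(p_1,p_2) = (8·p_2/p_1)², and q_2* = (I − p_1·q_1*)/p_2.
Plugging in: q_1* = (8·4.4/24.44)² = 2.0744.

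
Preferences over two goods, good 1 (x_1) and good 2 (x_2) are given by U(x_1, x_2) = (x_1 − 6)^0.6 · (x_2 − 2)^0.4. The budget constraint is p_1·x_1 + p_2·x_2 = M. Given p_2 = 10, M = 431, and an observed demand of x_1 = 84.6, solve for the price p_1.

MRS = (3/2)·(x_2−2)/(x_1−6). Tangency with p_1/p_2 gives x_2−2 = (2/3)·(p_1/p_2)·(x_1−6).
After buying the subsistence bundle (6, 2), a share 0.6 of the remaining income goes to x_1: x_1* = 6 + 0.6·(M − 6p_1 − 2p_2)/p_1.
Set x_1* = 84.6 in the demand function and solve for p_1: p_1 = 3.

p_1 = 3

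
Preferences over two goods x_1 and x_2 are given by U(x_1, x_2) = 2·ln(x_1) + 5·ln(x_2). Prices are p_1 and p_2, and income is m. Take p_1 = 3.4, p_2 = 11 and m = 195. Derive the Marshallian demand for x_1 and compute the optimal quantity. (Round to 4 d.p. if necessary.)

Tangency: MRS = (2/5)·x_2/x_1 = p_1/p_2.
Rearranging, p_2·x_2 = (5/2)·p_1·x_1. Substituting into the budget gives p_1·x_1·(1 + (5/2)) = m.
Demand: x_1*(p_1,p_2,m) = 2/7·m/p_1 and x_2* = 5/7·m/p_2.
At p_1=3.4, p_2=11, m=195: x_1* = 2/7·195/3.4 = 16.3866.

x_1* = 16.3866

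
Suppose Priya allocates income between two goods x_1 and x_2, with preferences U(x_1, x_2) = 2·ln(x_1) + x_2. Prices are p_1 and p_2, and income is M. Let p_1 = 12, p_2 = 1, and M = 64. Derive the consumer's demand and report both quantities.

x_1* = 0.1667, x_2* = 62

MU_x_1 = 2/x_1, MU_x_2 = 1. Tangency: 2/x_1 = p_1/p_2.
So x_1*(p_1,p_2) = 2·p_2/p_1, independent of income; and x_2* = (M − 2·p_2)/p_2.
At the given prices: x_1* = 2·1/12 = 0.1667, and x_2* = 62.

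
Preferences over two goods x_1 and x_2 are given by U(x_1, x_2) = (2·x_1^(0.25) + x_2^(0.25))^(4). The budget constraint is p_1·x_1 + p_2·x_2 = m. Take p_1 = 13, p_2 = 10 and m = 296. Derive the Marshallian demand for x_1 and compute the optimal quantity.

x_1* = 15.8879

Numerically x_2/x_1 = 0.563055, so x_1* = 296/(13 + 10·0.563055) = 15.8879.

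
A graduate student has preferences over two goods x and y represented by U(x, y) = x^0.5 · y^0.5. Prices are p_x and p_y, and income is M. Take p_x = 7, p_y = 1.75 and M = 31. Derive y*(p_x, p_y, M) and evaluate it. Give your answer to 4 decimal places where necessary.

The MRS is y/x. Set MRS = p_x/p_y.
So 0.5·p_y·y = 0.5·p_x·x; combined with the budget, a share 0.5 of income goes to x.
Demand: x*(p_x,p_y,M) = 0.5·M/p_x and y* = 0.5·M/p_y.
At p_x=7, p_y=1.75, M=31: y* = 0.5·31/1.75 = 8.8571.

y* = 8.8571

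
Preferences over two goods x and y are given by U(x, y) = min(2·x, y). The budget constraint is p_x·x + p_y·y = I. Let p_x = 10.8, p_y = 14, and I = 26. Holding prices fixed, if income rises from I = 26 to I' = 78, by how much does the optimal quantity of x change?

With perfect complements, no substitution: consume in ratio x:y = 1:2.
Budget: p_x·x + p_y·2·x = I, so (p_x + 2·p_y)·x = I.
Demand: x*(p_x,p_y,I) = I/(p_x + 2·p_y), y* = 2·I/(p_x + 2·p_y).
Here 10.8 + 2·14 = 38.8, giving x* = 0.6701.
At I' = 78: x* = 2.0103. Change: 2.0103 − 0.6701 = 1.3402.

Δx* = 1.3402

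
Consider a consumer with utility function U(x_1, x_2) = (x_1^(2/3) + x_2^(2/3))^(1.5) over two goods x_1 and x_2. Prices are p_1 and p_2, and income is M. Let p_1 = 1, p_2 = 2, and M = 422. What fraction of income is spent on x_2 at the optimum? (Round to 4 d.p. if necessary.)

share on x_2 = 0.2

From the CES first-order condition, (x_2/x_1)^(1/3) = p_1/p_2.
Solve for the ratio: x_2/x_1 = [p_1/p_2]^(3).
Substitute x_2 = (x_2/x_1)·x_1 into the budget: x_1* = M/(p_1 + p_2·(x_2/x_1)).
Numerically x_2/x_1 = 0.125, so x_1* = 422/(1 + 2·0.125) = 337.6 and x_2* = 0.125·337.6 = 42.2.
Expenditure on x_2: 2·42.2 = 84.4; share = 0.2.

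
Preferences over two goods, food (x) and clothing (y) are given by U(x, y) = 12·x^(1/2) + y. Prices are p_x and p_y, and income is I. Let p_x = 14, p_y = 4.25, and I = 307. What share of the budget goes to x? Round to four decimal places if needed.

Plugging in: x* = (6·4.25/14)² = 3.3176, y* = 61.3067.
Expenditure on x: 14·3.3176 = 46.4464; share = 0.1513.

share on x = 0.1513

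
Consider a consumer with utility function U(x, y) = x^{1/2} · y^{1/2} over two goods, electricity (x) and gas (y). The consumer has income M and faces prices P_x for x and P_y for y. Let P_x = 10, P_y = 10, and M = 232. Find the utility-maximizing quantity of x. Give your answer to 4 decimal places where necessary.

MU_x/MU_y = (0.5·y)/(0.5·x); tangency sets this equal to P_x/P_y.
Rearranging, P_y·y = P_x·x. Substituting into the budget gives P_x·x·(1 + 1) = M.
Demand: x*(P_x,P_y,M) = 0.5·M/P_x and y* = 0.5·M/P_y.
At P_x=10, P_y=10, M=232: x* = 0.5·232/10 = 11.6.

x* = 11.6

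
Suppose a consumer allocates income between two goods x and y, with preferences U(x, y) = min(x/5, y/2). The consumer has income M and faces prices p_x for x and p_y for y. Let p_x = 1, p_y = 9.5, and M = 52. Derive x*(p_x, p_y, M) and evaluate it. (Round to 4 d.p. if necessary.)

With perfect complements, no substitution: consume in ratio x:y = 5:2.
Budget: p_x·x + p_y·(2/5)·x = M, so (5·p_x + 2·p_y)·x = 5·M.
Demand: x*(p_x,p_y,M) = 5·M/(5·p_x + 2·p_y), y* = 2·M/(5·p_x + 2·p_y).
Here 5·1 + 2·9.5 = 24, giving x* = 10.8333.

x* = 10.8333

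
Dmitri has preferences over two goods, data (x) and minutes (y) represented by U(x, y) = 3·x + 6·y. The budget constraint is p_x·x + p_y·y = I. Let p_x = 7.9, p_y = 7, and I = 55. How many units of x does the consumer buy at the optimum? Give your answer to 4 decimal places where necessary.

x* = 0

Numerically: x* = 0, y* = 7.8571.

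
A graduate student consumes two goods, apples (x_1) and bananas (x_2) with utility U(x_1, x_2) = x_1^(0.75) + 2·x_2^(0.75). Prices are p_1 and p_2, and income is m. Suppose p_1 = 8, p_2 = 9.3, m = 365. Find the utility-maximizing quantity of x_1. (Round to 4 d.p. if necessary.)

MRS = MU_x_1/MU_x_2 = (1/2)·(x_2/x_1)^(0.25). Set equal to p_1/p_2.
Solve for the ratio: x_2/x_1 = [2·p_1/p_2]^(4).
Substitute x_2 = (x_2/x_1)·x_1 into the budget: x_1* = m/(p_1 + p_2·(x_2/x_1)).
Numerically x_2/x_1 = 8.760888, so x_1* = 365/(8 + 9.3·8.760888) = 4.0793.

x_1* = 4.0793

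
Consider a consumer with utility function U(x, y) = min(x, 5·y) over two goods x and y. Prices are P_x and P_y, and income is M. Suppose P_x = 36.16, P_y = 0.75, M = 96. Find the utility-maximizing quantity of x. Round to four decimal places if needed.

x* = 2.6439

With perfect complements, no substitution: consume in ratio x:y = 5:1.
Budget: P_x·x + P_y·(1/5)·x = M, so (5·P_x + P_y)·x = 5·M.
Demand: x*(P_x,P_y,M) = 5·M/(5·P_x + P_y), y* = M/(5·P_x + P_y).
Here 5·36.16 + 0.75 = 181.55, giving x* = 2.6439.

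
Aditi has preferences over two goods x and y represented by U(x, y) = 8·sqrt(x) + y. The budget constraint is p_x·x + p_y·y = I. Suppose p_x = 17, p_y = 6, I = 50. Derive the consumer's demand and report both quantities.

x* = 1.9931, y* = 2.6863

Utility is quasi-linear in y; the FOC for x is 4/√x = p_x/p_y.
Thus x* = (4·p_y/p_x)² — independent of I — with the rest of income spent on y.
Plugging in: x* = (4·6/17)² = 1.9931, y* = 2.6863.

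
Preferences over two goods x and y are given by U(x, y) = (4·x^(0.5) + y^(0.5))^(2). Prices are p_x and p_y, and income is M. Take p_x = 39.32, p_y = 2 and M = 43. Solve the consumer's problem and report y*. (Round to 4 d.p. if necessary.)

y* = 11.8533

MRS = MU_x/MU_y = 4·(y/x)^(0.5). Set equal to p_x/p_y.
Hence y/x = ((1/4)·p_x/p_y)^(1/(0.5)), i.e. raised to the 2 power.
With the ratio pinned down, the budget gives x* = M/(p_x + p_y·(y/x)) and y* = (y/x)·x*.
Numerically y/x = 24.157225, so x* = 43/(39.32 + 2·24.157225) = 0.4907 and y* = 24.157225·0.4907 = 11.8533.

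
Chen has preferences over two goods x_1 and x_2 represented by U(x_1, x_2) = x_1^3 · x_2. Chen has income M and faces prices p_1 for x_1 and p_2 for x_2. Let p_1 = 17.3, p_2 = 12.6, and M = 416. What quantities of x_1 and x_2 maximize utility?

x_1* = 18.0347, x_2* = 8.254

The MRS is 3·x_2/x_1. Set MRS = p_1/p_2.
So 3·p_2·x_2 = p_1·x_1; combined with the budget, a share 0.75 of income goes to x_1.
Demand: x_1*(p_1,p_2,M) = 0.75·M/p_1 and x_2* = 0.25·M/p_2.
At p_1=17.3, p_2=12.6, M=416: x_1* = 0.75·416/17.3 = 18.0347, x_2* = 8.254.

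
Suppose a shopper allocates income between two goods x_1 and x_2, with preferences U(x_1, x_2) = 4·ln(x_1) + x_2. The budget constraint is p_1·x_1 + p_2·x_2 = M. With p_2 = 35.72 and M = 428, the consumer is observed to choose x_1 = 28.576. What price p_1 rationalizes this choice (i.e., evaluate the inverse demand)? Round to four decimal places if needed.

p_1 = 5

MU_x_1 = 4/x_1, MU_x_2 = 1. Tangency: 4/x_1 = p_1/p_2.
So x_1*(p_1,p_2) = 4·p_2/p_1, independent of income; and x_2* = (M − 4·p_2)/p_2.
Set x_1* = 28.576 in the demand function and solve for p_1: p_1 = 5.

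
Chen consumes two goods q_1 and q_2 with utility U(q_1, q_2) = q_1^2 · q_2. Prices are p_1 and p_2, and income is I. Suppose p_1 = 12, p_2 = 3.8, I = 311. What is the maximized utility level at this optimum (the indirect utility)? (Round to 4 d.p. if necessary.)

V = 8143.8789

The MRS is 2·q_2/q_1. Set MRS = p_1/p_2.
Rearranging, p_2·q_2 = (1/2)·p_1·q_1. Substituting into the budget gives p_1·q_1·(1 + (1/2)) = I.
Demand: q_1*(p_1,p_2,I) = 2/3·I/p_1 and q_2* = 1/3·I/p_2.
At p_1=12, p_2=3.8, I=311: q_1* = 2/3·311/12 = 17.2778, q_2* = 27.2807.
Utility at the optimum: U(17.2778, 27.2807) = 8143.8789.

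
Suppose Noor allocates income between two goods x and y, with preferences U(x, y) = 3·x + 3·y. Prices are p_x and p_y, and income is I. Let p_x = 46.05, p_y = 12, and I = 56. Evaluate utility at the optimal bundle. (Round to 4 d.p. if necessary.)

Perfect substitutes: compare marginal utility per dollar. 3/p_x vs 3/p_y → 0.0651 vs 0.25.
y gives more utility per dollar, so spend all income on y: y* = I/p_y, x* = 0.
Numerically: x* = 0, y* = 4.6667.
Utility at the optimum: U(0, 4.6667) = 14.

V = 14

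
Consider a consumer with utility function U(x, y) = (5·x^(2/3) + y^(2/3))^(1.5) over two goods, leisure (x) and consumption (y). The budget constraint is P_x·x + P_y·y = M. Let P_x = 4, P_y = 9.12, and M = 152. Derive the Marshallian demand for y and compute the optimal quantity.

With the ratio pinned down, the budget gives x* = M/(P_x + P_y·(y/x)) and y* = (y/x)·x*.
Numerically y/x = 0.000675, so x* = 152/(4 + 9.12·0.000675) = 37.9416 and y* = 0.000675·37.9416 = 0.0256.

y* = 0.0256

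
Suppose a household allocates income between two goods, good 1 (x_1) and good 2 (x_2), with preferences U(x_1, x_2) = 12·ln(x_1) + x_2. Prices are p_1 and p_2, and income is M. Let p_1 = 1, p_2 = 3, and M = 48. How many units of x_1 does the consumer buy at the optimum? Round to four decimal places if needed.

x_1* = 36

Set MRS = p_1/p_2: (12/x_1)/1 = p_1/p_2.
So x_1*(p_1,p_2) = 12·p_2/p_1, independent of income; and x_2* = (M − 12·p_2)/p_2.
At the given prices: x_1* = 12·3/1 = 36.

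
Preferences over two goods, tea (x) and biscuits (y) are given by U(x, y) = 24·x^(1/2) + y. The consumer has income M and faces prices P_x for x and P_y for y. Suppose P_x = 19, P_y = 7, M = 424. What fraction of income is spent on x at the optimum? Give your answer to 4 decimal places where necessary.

share on x = 0.8759

MU_x = 12/√x, MU_y = 1. Tangency: 12/√x = P_x/P_y.
Thus x* = (12·P_y/P_x)² — independent of M — with the rest of income spent on y.
Plugging in: x* = (12·7/19)² = 19.5457, y* = 7.5188.
Expenditure on x: 19·19.5457 = 371.3684; share = 0.8759.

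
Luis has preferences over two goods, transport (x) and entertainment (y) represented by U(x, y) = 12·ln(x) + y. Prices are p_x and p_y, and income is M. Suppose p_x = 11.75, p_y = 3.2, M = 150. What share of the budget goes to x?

share on x = 0.256

MU_x = 12/x, MU_y = 1. Tangency: 12/x = p_x/p_y.
So x*(p_x,p_y) = 12·p_y/p_x, independent of income; and y* = (M − 12·p_y)/p_y.
At the given prices: x* = 12·3.2/11.75 = 3.2681, and y* = 34.875.
Expenditure on x: 11.75·3.2681 = 38.4; share = 0.256.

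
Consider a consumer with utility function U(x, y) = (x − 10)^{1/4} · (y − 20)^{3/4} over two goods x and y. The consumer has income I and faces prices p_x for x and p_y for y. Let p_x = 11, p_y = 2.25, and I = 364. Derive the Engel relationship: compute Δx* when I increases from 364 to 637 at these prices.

This is Cobb-Douglas in (x−10, y−20): tangency gives 0.25·p_y·(y−20) = 0.75·p_x·(x−10).
Substituting into the budget: x* = 10 + 0.25·(I − 10·p_x − 20·p_y)/p_x, and y* = 20 + 0.75·(…)/p_y.
Discretionary income = 364 − 10·11 − 20·2.25 = 209; x* = 10 + 0.25·209/11 = 14.75.
At I' = 637: x* = 20.9545. Change: 20.9545 − 14.75 = 6.2045.

Δx* = 6.2045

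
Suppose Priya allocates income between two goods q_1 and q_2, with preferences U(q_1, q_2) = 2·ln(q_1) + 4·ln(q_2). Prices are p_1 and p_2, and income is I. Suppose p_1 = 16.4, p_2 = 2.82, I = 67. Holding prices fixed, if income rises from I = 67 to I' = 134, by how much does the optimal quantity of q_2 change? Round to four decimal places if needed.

At p_1=16.4, p_2=2.82, I=67: q_2* = 2/3·67/2.82 = 15.8392.
At I' = 134: q_2* = 31.6785. Change: 31.6785 − 15.8392 = 15.8392.

Δq_2* = 15.8392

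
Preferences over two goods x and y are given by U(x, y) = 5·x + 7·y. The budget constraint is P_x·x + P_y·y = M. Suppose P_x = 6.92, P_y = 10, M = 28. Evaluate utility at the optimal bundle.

V = 20.2312

Numerically: x* = 4.0462, y* = 0.
Utility at the optimum: U(4.0462, 0) = 20.2312.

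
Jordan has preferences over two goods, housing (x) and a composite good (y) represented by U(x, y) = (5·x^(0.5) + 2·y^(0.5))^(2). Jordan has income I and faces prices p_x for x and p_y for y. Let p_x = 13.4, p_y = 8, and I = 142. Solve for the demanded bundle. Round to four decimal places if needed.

MU_x ∝ 5·x^(-0.5), MU_y ∝ 2·y^(-0.5), so MRS = (5/2)·(y/x)^(0.5) = p_x/p_y.
Solve for the ratio: y/x = [(2/5)·p_x/p_y]^(2).
With the ratio pinned down, the budget gives x* = I/(p_x + p_y·(y/x)) and y* = (y/x)·x*.
Numerically y/x = 0.4489, so x* = 142/(13.4 + 8·0.4489) = 8.3573 and y* = 0.4489·8.3573 = 3.7516.

x* = 8.3573, y* = 3.7516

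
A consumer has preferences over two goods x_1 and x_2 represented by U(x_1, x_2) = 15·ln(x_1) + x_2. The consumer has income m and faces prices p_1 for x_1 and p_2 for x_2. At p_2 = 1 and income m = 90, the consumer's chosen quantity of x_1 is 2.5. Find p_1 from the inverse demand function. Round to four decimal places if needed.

Set MRS = p_1/p_2: (15/x_1)/1 = p_1/p_2.
So x_1*(p_1,p_2) = 15·p_2/p_1, independent of income; and x_2* = (m − 15·p_2)/p_2.
Set x_1* = 2.5 in the demand function and solve for p_1: p_1 = 6.

p_1 = 6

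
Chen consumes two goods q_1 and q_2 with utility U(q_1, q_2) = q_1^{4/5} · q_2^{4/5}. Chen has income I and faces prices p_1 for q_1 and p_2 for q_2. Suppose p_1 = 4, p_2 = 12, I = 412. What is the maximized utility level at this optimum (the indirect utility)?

V = 227.6117

MU_q_1/MU_q_2 = (0.8·q_2)/(0.8·q_1); tangency sets this equal to p_1/p_2.
So 0.8·p_2·q_2 = 0.8·p_1·q_1; combined with the budget, a share 0.5 of income goes to q_1.
Demand: q_1*(p_1,p_2,I) = 0.5·I/p_1 and q_2* = 0.5·I/p_2.
At p_1=4, p_2=12, I=412: q_1* = 0.5·412/4 = 51.5, q_2* = 17.1667.
Utility at the optimum: U(51.5, 17.1667) = 227.6117.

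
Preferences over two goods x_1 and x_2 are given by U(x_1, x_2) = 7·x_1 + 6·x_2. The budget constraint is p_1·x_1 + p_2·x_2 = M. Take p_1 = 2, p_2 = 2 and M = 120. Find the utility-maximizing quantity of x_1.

x_1* = 60

Linear utility — the consumer picks whichever good has higher MU/price: 7/2 = 3.5 vs 6/2 = 3.
x_1 gives more utility per dollar, so spend all income on x_1: x_1* = M/p_1, x_2* = 0.
Numerically: x_1* = 60, x_2* = 0.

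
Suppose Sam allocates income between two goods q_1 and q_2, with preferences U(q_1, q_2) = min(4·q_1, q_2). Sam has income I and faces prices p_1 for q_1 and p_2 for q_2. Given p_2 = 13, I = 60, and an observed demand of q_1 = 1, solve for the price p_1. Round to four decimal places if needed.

p_1 = 8

Leontief preferences: the optimum is at the kink where q_1/1 = q_2/4, i.e. q_2 = 4·q_1.
Budget: p_1·q_1 + p_2·4·q_1 = I, so (p_1 + 4·p_2)·q_1 = I.
Demand: q_1*(p_1,p_2,I) = I/(p_1 + 4·p_2), q_2* = 4·I/(p_1 + 4·p_2).
Set q_1* = 1 in the demand function and solve for p_1: p_1 = 8.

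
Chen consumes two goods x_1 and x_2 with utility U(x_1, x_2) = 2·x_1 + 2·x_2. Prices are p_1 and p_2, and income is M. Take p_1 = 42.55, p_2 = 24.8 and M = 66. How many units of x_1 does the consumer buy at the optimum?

Linear utility — the consumer picks whichever good has higher MU/price: 2/42.55 = 0.047 vs 2/24.8 = 0.0806.
x_2 gives more utility per dollar, so spend all income on x_2: x_2* = M/p_2, x_1* = 0.
Numerically: x_1* = 0, x_2* = 2.6613.

x_1* = 0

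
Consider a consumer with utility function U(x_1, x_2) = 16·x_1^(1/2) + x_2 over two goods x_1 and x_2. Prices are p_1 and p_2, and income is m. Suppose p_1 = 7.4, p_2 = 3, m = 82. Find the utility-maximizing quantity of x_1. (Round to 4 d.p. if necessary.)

x_1* = 10.5186

Thus x_1* = (8·p_2/p_1)² — independent of m — with the rest of income spent on x_2.
Plugging in: x_1* = (8·3/7.4)² = 10.5186.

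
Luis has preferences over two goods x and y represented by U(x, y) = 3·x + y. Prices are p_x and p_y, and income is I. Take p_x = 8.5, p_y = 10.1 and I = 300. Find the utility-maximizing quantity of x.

x* = 35.2941

Linear utility — the consumer picks whichever good has higher MU/price: 3/8.5 = 0.3529 vs 1/10.1 = 0.099.
x gives more utility per dollar, so spend all income on x: x* = I/p_x, y* = 0.
Numerically: x* = 35.2941, y* = 0.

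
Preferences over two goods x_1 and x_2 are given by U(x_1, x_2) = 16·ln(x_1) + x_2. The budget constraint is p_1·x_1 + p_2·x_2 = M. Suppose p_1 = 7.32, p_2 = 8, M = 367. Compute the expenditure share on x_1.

MU_x_1 = 16/x_1, MU_x_2 = 1. Tangency: 16/x_1 = p_1/p_2.
So x_1*(p_1,p_2) = 16·p_2/p_1, independent of income; and x_2* = (M − 16·p_2)/p_2.
At the given prices: x_1* = 16·8/7.32 = 17.4863, and x_2* = 29.875.
Expenditure on x_1: 7.32·17.4863 = 128; share = 0.3488.

share on x_1 = 0.3488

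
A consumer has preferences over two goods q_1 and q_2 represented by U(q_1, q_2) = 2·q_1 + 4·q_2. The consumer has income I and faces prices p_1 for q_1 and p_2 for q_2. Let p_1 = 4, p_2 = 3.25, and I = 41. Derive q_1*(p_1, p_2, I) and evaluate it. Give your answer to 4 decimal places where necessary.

q_2 gives more utility per dollar, so spend all income on q_2: q_2* = I/p_2, q_1* = 0.
Numerically: q_1* = 0, q_2* = 12.6154.

q_1* = 0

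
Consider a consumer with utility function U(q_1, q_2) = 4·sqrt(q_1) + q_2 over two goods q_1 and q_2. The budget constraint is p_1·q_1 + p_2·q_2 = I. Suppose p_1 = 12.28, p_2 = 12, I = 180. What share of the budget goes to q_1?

Set MRS = p_1/p_2: 2·q_1^(−1/2) = p_1/p_2.
Solve: √q_1 = 2·p_2/p_1, so q_1*(p_1,p_2) = (2·p_2/p_1)², and q_2* = (I − p_1·q_1*)/p_2.
Plugging in: q_1* = (2·12/12.28)² = 3.8197, q_2* = 11.0912.
Expenditure on q_1: 12.28·3.8197 = 46.9055; share = 0.2606.

share on q_1 = 0.2606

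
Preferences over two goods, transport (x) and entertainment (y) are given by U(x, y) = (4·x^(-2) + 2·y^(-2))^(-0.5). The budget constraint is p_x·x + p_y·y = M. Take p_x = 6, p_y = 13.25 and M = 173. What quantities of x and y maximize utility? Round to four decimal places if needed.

x* = 12.2906, y* = 7.491

MRS = MU_x/MU_y = 2·(y/x)^(3). Set equal to p_x/p_y.
Hence y/x = ((1/2)·p_x/p_y)^(1/(3)), i.e. raised to the 1/3 power.
Substitute y = (y/x)·x into the budget: x* = M/(p_x + p_y·(y/x)).
Numerically y/x = 0.609493, so x* = 173/(6 + 13.25·0.609493) = 12.2906 and y* = 0.609493·12.2906 = 7.491.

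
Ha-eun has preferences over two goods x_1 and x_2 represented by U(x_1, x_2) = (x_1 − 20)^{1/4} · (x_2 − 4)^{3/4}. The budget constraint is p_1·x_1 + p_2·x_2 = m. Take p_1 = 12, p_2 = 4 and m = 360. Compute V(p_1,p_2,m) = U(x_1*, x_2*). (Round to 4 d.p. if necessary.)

V = 11.2583

MRS = (1/3)·(x_2−4)/(x_1−20). Tangency with p_1/p_2 gives x_2−4 = 3·(p_1/p_2)·(x_1−20).
After buying the subsistence bundle (20, 4), a share 0.25 of the remaining income goes to x_1: x_1* = 20 + 0.25·(m − 20p_1 − 4p_2)/p_1.
Discretionary income = 360 − 20·12 − 4·4 = 104; x_1* = 20 + 0.25·104/12 = 22.1667; x_2* = 4 + 0.75·104/4 = 23.5.
Utility at the optimum: U(22.1667, 23.5) = 11.2583.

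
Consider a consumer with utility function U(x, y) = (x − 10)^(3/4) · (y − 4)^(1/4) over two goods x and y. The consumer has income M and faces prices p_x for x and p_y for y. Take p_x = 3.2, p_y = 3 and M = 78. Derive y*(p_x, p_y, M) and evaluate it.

y* = 6.8333

This is Cobb-Douglas in (x−10, y−4): tangency gives 0.75·p_y·(y−4) = 0.25·p_x·(x−10).
After buying the subsistence bundle (10, 4), a share 0.75 of the remaining income goes to x: x* = 10 + 0.75·(M − 10p_x − 4p_y)/p_x.
Discretionary income = 78 − 10·3.2 − 4·3 = 34; y* = 4 + 0.25·34/3 = 6.8333.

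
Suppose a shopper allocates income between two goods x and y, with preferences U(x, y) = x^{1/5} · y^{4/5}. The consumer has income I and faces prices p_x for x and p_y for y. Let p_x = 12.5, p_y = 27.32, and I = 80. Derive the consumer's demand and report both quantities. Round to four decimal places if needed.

MU_x/MU_y = (0.2·y)/(0.8·x); tangency sets this equal to p_x/p_y.
So 0.2·p_y·y = 0.8·p_x·x; combined with the budget, a share 0.2 of income goes to x.
Demand: x*(p_x,p_y,I) = 0.2·I/p_x and y* = 0.8·I/p_y.
At p_x=12.5, p_y=27.32, I=80: x* = 0.2·80/12.5 = 1.28, y* = 2.3426.

x* = 1.28, y* = 2.3426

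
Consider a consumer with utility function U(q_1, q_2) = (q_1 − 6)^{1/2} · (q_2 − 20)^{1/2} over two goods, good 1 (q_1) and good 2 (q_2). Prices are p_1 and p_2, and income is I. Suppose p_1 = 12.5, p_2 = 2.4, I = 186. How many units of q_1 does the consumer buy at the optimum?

q_1* = 8.52

After buying the subsistence bundle (6, 20), a share 0.5 of the remaining income goes to q_1: q_1* = 6 + 0.5·(I − 6p_1 − 20p_2)/p_1.
Discretionary income = 186 − 6·12.5 − 20·2.4 = 63; q_1* = 6 + 0.5·63/12.5 = 8.52.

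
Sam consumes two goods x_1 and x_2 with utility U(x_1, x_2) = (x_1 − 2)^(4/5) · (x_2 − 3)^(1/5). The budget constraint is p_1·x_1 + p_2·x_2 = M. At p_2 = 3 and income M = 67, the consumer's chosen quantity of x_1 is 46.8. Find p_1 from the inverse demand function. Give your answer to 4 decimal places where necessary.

This is Cobb-Douglas in (x_1−2, x_2−3): tangency gives 0.8·p_2·(x_2−3) = 0.2·p_1·(x_1−2).
After buying the subsistence bundle (2, 3), a share 0.8 of the remaining income goes to x_1: x_1* = 2 + 0.8·(M − 2p_1 − 3p_2)/p_1.
Set x_1* = 46.8 in the demand function and solve for p_1: p_1 = 1.

p_1 = 1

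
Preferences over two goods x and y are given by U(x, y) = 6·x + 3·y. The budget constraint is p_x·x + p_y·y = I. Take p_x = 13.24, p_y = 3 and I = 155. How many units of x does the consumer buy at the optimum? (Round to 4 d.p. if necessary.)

x* = 0

Numerically: x* = 0, y* = 51.6667.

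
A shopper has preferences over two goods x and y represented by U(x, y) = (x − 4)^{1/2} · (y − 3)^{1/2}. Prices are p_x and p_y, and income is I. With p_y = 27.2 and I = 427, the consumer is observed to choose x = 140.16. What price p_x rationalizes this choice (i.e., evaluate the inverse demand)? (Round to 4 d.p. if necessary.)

p_x = 1.25

MRS = (y−3)/(x−4). Tangency with p_x/p_y gives y−3 = (p_x/p_y)·(x−4).
Substituting into the budget: x* = 4 + 0.5·(I − 4·p_x − 3·p_y)/p_x, and y* = 3 + 0.5·(…)/p_y.
Set x* = 140.16 in the demand function and solve for p_x: p_x = 1.25.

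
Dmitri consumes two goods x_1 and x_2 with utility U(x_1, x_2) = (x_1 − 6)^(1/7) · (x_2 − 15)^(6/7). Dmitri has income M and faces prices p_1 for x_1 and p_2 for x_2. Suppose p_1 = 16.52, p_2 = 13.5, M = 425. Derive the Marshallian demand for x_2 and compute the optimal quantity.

This is Cobb-Douglas in (x_1−6, x_2−15): tangency gives 1/7·p_2·(x_2−15) = 6/7·p_1·(x_1−6).
Substituting into the budget: x_1* = 6 + 1/7·(M − 6·p_1 − 15·p_2)/p_1, and x_2* = 15 + 6/7·(…)/p_2.
Discretionary income = 425 − 6·16.52 − 15·13.5 = 123.38; x_2* = 15 + 6/7·123.38/13.5 = 22.8337.

x_2* = 22.8337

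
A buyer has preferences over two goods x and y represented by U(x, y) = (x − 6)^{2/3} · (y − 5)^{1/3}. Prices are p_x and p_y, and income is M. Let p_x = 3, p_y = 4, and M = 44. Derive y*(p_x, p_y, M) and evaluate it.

y* = 5.5

Let x' = x−6, y' = y−5. MRS = 2·y'/x' = p_x/p_y.
After buying the subsistence bundle (6, 5), a share 2/3 of the remaining income goes to x: x* = 6 + 2/3·(M − 6p_x − 5p_y)/p_x.
Discretionary income = 44 − 6·3 − 5·4 = 6; y* = 5 + 1/3·6/4 = 5.5.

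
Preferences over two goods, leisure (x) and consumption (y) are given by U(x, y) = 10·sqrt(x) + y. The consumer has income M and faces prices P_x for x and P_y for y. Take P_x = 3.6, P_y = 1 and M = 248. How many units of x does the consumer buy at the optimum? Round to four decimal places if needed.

MU_x = 5/√x, MU_y = 1. Tangency: 5/√x = P_x/P_y.
Thus x* = (5·P_y/P_x)² — independent of M — with the rest of income spent on y.
Plugging in: x* = (5·1/3.6)² = 1.929.

x* = 1.929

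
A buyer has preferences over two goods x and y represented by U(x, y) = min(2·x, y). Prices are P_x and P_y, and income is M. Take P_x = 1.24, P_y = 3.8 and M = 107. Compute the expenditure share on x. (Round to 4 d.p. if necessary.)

share on x = 0.1403

With perfect complements, no substitution: consume in ratio x:y = 1:2.
Budget: P_x·x + P_y·2·x = M, so (P_x + 2·P_y)·x = M.
Demand: x*(P_x,P_y,M) = M/(P_x + 2·P_y), y* = 2·M/(P_x + 2·P_y).
Here 1.24 + 2·3.8 = 8.84, giving x* = 12.1041 and y* = 24.2081.
Expenditure on x: 1.24·12.1041 = 15.009; share = 0.1403.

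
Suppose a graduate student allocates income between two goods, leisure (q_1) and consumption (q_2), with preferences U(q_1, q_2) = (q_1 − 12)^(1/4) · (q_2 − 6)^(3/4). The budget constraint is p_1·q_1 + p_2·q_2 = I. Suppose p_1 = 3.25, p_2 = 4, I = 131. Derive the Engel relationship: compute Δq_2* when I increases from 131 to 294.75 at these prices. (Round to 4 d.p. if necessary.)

Let q_1' = q_1−12, q_2' = q_2−6. MRS = (1/3)·q_2'/q_1' = p_1/p_2.
Substituting into the budget: q_1* = 12 + 0.25·(I − 12·p_1 − 6·p_2)/p_1, and q_2* = 6 + 0.75·(…)/p_2.
Discretionary income = 131 − 12·3.25 − 6·4 = 68; q_2* = 6 + 0.75·68/4 = 18.75.
At I' = 294.75: q_2* = 49.4531. Change: 49.4531 − 18.75 = 30.7031.

Δq_2* = 30.7031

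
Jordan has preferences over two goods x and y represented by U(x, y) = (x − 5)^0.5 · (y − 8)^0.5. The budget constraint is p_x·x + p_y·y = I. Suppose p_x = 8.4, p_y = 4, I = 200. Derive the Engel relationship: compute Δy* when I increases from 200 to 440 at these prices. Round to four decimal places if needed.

This is Cobb-Douglas in (x−5, y−8): tangency gives 0.5·p_y·(y−8) = 0.5·p_x·(x−5).
Substituting into the budget: x* = 5 + 0.5·(I − 5·p_x − 8·p_y)/p_x, and y* = 8 + 0.5·(…)/p_y.
Discretionary income = 200 − 5·8.4 − 8·4 = 126; y* = 8 + 0.5·126/4 = 23.75.
At I' = 440: y* = 53.75. Change: 53.75 − 23.75 = 30.

Δy* = 30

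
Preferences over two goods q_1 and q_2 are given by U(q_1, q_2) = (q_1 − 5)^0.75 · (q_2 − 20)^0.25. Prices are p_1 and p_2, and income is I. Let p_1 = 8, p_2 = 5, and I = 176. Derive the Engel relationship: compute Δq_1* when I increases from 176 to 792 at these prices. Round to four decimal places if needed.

Let q_1' = q_1−5, q_2' = q_2−20. MRS = 3·q_2'/q_1' = p_1/p_2.
After buying the subsistence bundle (5, 20), a share 0.75 of the remaining income goes to q_1: q_1* = 5 + 0.75·(I − 5p_1 − 20p_2)/p_1.
Discretionary income = 176 − 5·8 − 20·5 = 36; q_1* = 5 + 0.75·36/8 = 8.375.
At I' = 792: q_1* = 66.125. Change: 66.125 − 8.375 = 57.75.

Δq_1* = 57.75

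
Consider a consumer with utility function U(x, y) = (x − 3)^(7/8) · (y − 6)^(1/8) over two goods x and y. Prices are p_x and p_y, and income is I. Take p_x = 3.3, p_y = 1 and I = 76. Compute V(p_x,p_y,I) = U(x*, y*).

V = 14.5059

Discretionary income = 76 − 3·3.3 − 6·1 = 60.1; x* = 3 + 0.875·60.1/3.3 = 18.9356; y* = 6 + 0.125·60.1/1 = 13.5125.
Utility at the optimum: U(18.9356, 13.5125) = 14.5059.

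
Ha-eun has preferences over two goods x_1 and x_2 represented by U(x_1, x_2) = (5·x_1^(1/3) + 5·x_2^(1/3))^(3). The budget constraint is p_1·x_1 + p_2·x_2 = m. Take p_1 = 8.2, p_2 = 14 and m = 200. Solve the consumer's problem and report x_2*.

MU_x_1 ∝ 5·x_1^(-2/3), MU_x_2 ∝ 5·x_2^(-2/3), so MRS = (x_2/x_1)^(2/3) = p_1/p_2.
Solve for the ratio: x_2/x_1 = [p_1/p_2]^(1.5).
Substitute x_2 = (x_2/x_1)·x_1 into the budget: x_1* = m/(p_1 + p_2·(x_2/x_1)).
Numerically x_2/x_1 = 0.448259, so x_1* = 200/(8.2 + 14·0.448259) = 13.8163 and x_2* = 0.448259·13.8163 = 6.1933.

x_2* = 6.1933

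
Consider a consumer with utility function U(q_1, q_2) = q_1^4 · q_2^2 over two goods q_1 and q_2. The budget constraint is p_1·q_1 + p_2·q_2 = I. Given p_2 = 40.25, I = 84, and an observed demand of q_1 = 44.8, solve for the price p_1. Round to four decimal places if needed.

p_1 = 1.25

Tangency: MRS = 2·q_2/q_1 = p_1/p_2.
Rearranging, p_2·q_2 = (1/2)·p_1·q_1. Substituting into the budget gives p_1·q_1·(1 + (1/2)) = I.
Demand: q_1*(p_1,p_2,I) = 2/3·I/p_1 and q_2* = 1/3·I/p_2.
Set q_1* = 44.8 in the demand function and solve for p_1: p_1 = 1.25.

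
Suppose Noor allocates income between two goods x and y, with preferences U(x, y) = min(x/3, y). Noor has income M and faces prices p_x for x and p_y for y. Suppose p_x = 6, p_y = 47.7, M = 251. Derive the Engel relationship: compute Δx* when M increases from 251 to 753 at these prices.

Demand: x*(p_x,p_y,M) = 3·M/(3·p_x + p_y), y* = M/(3·p_x + p_y).
Here 3·6 + 47.7 = 65.7, giving x* = 11.4612.
At M' = 753: x* = 34.3836. Change: 34.3836 − 11.4612 = 22.9224.

Δx* = 22.9224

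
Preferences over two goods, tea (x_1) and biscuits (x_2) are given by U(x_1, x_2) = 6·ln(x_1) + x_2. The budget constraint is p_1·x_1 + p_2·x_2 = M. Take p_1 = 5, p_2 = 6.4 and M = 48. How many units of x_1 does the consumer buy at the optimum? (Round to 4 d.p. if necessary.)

Set MRS = p_1/p_2: (6/x_1)/1 = p_1/p_2.
So x_1*(p_1,p_2) = 6·p_2/p_1, independent of income; and x_2* = (M − 6·p_2)/p_2.
At the given prices: x_1* = 6·6.4/5 = 7.68.

x_1* = 7.68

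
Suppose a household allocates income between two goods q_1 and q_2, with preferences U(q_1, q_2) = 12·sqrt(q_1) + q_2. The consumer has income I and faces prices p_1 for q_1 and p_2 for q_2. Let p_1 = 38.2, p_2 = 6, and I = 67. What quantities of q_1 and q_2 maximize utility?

q_1* = 0.8881, q_2* = 5.5122

MU_q_1 = 6/√q_1, MU_q_2 = 1. Tangency: 6/√q_1 = p_1/p_2.
Thus q_1* = (6·p_2/p_1)² — independent of I — with the rest of income spent on q_2.
Plugging in: q_1* = (6·6/38.2)² = 0.8881, q_2* = 5.5122.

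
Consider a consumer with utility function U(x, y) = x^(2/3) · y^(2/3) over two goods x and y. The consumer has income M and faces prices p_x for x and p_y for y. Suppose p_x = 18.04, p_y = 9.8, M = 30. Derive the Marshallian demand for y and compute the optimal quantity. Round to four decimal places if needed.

Tangency: MRS = y/x = p_x/p_y.
So 2/3·p_y·y = 2/3·p_x·x; combined with the budget, a share 0.5 of income goes to x.
Demand: x*(p_x,p_y,M) = 0.5·M/p_x and y* = 0.5·M/p_y.
At p_x=18.04, p_y=9.8, M=30: y* = 0.5·30/9.8 = 1.5306.

y* = 1.5306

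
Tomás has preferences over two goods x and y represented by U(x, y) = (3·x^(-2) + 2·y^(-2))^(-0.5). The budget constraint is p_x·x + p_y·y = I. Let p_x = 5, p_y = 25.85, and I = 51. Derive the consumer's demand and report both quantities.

Substitute y = (y/x)·x into the budget: x* = I/(p_x + p_y·(y/x)).
Numerically y/x = 0.505211, so x* = 51/(5 + 25.85·0.505211) = 2.824 and y* = 0.505211·2.824 = 1.4267.

x* = 2.824, y* = 1.4267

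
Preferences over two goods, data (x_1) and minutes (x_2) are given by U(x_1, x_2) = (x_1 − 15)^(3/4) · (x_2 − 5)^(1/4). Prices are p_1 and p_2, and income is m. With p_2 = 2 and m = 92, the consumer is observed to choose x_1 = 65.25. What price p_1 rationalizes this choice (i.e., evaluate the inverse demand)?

p_1 = 1

Let x_1' = x_1−15, x_2' = x_2−5. MRS = 3·x_2'/x_1' = p_1/p_2.
After buying the subsistence bundle (15, 5), a share 0.75 of the remaining income goes to x_1: x_1* = 15 + 0.75·(m − 15p_1 − 5p_2)/p_1.
Set x_1* = 65.25 in the demand function and solve for p_1: p_1 = 1.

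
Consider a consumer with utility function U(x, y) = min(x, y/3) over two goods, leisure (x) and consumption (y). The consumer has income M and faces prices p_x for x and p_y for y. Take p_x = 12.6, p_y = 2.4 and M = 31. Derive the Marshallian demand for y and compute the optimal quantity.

With perfect complements, no substitution: consume in ratio x:y = 1:3.
Budget: p_x·x + p_y·3·x = M, so (p_x + 3·p_y)·x = M.
Demand: x*(p_x,p_y,M) = M/(p_x + 3·p_y), y* = 3·M/(p_x + 3·p_y).
Here 12.6 + 3·2.4 = 19.8, giving y* = 4.697.

y* = 4.697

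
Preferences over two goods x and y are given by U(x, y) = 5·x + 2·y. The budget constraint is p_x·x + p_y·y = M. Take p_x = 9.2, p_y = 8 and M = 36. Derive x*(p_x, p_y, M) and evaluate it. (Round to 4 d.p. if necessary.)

x* = 3.913

Linear utility — the consumer picks whichever good has higher MU/price: 5/9.2 = 0.5435 vs 2/8 = 0.25.
x gives more utility per dollar, so spend all income on x: x* = M/p_x, y* = 0.
Numerically: x* = 3.913, y* = 0.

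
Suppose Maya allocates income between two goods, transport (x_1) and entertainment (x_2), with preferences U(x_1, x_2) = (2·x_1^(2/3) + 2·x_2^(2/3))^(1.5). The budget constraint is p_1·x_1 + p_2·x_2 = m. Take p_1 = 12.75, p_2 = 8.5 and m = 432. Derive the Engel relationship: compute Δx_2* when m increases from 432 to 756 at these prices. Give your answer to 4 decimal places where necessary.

Δx_2* = 26.3891

Numerically x_2/x_1 = 3.375, so x_1* = 432/(12.75 + 8.5·3.375) = 10.4253 and x_2* = 3.375·10.4253 = 35.1855.
At m' = 756: x_2* = 61.5747. Change: 61.5747 − 35.1855 = 26.3891.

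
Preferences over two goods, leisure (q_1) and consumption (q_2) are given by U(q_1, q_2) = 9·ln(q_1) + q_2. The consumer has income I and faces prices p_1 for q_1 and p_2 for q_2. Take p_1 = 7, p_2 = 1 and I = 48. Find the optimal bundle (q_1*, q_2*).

q_1* = 1.2857, q_2* = 39

So q_1*(p_1,p_2) = 9·p_2/p_1, independent of income; and q_2* = (I − 9·p_2)/p_2.
At the given prices: q_1* = 9·1/7 = 1.2857, and q_2* = 39.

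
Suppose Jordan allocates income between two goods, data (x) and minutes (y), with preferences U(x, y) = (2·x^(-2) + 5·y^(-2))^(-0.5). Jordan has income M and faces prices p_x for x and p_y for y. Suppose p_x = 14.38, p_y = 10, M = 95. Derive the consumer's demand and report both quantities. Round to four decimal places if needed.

x* = 3.1988, y* = 4.9002

MU_x ∝ 2·x^(-3), MU_y ∝ 5·y^(-3), so MRS = (2/5)·(y/x)^(3) = p_x/p_y.
Hence y/x = ((5/2)·p_x/p_y)^(1/(3)), i.e. raised to the 1/3 power.
Substitute y = (y/x)·x into the budget: x* = M/(p_x + p_y·(y/x)).
Numerically y/x = 1.531909, so x* = 95/(14.38 + 10·1.531909) = 3.1988 and y* = 1.531909·3.1988 = 4.9002.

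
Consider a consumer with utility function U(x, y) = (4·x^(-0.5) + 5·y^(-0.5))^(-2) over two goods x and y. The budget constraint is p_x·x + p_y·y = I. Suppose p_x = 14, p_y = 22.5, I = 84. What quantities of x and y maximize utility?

x* = 2.5432, y* = 2.1509

Substitute y = (y/x)·x into the budget: x* = I/(p_x + p_y·(y/x)).
Numerically y/x = 0.84574, so x* = 84/(14 + 22.5·0.84574) = 2.5432 and y* = 0.84574·2.5432 = 2.1509.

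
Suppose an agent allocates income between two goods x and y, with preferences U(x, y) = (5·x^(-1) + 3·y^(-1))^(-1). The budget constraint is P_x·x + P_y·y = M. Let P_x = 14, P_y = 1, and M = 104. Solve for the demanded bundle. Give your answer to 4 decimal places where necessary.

x* = 6.1545, y* = 17.8374

MRS = MU_x/MU_y = (5/3)·(y/x)^(2). Set equal to P_x/P_y.
Solve for the ratio: y/x = [(3/5)·P_x/P_y]^(0.5).
With the ratio pinned down, the budget gives x* = M/(P_x + P_y·(y/x)) and y* = (y/x)·x*.
Numerically y/x = 2.898275, so x* = 104/(14 + 1·2.898275) = 6.1545 and y* = 2.898275·6.1545 = 17.8374.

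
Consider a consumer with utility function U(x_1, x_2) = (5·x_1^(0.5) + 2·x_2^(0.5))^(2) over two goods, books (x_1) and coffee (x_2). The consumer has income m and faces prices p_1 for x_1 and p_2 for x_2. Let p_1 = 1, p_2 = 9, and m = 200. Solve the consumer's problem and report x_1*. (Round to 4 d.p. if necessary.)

x_1* = 196.5066

MRS = MU_x_1/MU_x_2 = (5/2)·(x_2/x_1)^(0.5). Set equal to p_1/p_2.
Solve for the ratio: x_2/x_1 = [(2/5)·p_1/p_2]^(2).
Substitute x_2 = (x_2/x_1)·x_1 into the budget: x_1* = m/(p_1 + p_2·(x_2/x_1)).
Numerically x_2/x_1 = 0.001975, so x_1* = 200/(1 + 9·0.001975) = 196.5066.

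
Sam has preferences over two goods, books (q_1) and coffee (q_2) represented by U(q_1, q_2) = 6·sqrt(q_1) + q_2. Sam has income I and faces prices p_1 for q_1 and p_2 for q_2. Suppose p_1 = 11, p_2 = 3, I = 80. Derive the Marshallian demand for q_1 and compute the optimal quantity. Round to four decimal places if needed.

Solve: √q_1 = 3·p_2/p_1, so q_1*(p_1,p_2) = (3·p_2/p_1)², and q_2* = (I − p_1·q_1*)/p_2.
Plugging in: q_1* = (3·3/11)² = 0.6694.

q_1* = 0.6694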